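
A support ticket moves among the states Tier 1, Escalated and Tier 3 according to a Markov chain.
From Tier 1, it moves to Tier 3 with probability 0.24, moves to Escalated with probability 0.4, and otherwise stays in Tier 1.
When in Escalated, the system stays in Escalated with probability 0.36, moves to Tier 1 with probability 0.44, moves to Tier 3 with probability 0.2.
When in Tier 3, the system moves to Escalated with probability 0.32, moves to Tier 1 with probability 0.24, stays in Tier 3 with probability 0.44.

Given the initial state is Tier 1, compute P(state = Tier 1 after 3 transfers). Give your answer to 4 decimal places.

0.3565

Propagate the distribution vector 3 transfers from Tier 1.
After 0 transfers: (1.0000, 0.0000, 0.0000)
After 1 transfer: (0.3600, 0.4000, 0.2400)
After 2 transfers: (0.3632, 0.3648, 0.2720)
After 3 transfers: (0.3565, 0.3636, 0.2798)
P(in Tier 1 after 3 transfers) = 0.3565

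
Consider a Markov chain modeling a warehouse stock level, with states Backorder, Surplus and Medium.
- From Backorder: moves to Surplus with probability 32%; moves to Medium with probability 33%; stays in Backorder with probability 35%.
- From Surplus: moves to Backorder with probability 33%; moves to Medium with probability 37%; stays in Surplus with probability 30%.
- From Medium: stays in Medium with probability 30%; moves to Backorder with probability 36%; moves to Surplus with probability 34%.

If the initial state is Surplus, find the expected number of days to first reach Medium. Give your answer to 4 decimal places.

2.8048

Let t(s) be the expected number of days to first reach Medium from state s, with t(Medium) = 0. Conditioning on the first day:
t(Backorder) = 1 + 0.35·t(Backorder) + 0.32·t(Surplus)
t(Surplus) = 1 + 0.33·t(Backorder) + 0.3·t(Surplus)
Solving: t(Backorder) = 2.9193, t(Surplus) = 2.8048.
Expected days from Surplus to Medium: 2.8048.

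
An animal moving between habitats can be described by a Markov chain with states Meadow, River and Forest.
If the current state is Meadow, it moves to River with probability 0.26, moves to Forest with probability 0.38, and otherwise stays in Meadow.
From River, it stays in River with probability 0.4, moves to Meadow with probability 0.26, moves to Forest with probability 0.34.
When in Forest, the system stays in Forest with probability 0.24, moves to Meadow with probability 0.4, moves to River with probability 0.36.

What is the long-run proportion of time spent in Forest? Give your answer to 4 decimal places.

Let the stationary distribution be π with π = πP and π_1 + π_2 + π_3 = 1.
π_1 = 0.36·π_1 + 0.26·π_2 + 0.4·π_3
π_2 = 0.26·π_1 + 0.4·π_2 + 0.36·π_3
Solving with the normalization constraint gives π = (0.3389, 0.3397, 0.3214).
So the stationary probability of Forest is 0.3214.

0.3214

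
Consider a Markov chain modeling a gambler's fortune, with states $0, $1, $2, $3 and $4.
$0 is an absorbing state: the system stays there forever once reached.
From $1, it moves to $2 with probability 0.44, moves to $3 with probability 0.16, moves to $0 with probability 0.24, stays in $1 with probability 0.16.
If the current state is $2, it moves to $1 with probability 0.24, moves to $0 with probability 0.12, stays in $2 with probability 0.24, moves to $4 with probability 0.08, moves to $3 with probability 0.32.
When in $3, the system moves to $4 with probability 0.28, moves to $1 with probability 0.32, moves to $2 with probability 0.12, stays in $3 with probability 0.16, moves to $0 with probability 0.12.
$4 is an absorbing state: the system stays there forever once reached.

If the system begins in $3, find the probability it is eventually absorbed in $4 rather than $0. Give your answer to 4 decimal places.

Let h(s) be the probability of absorption at $4 starting from transient state s. Then h($4) = 1 and h($0) = 0. By first-step analysis:
h($1) = 0.24·0 + 0.16·h($1) + 0.44·h($2) + 0.16·h($3)
h($2) = 0.12·0 + 0.24·h($1) + 0.24·h($2) + 0.32·h($3) + 0.08·1
h($3) = 0.12·0 + 0.32·h($1) + 0.12·h($2) + 0.16·h($3) + 0.28·1
Solving: h($1) = 0.3201, h($2) = 0.4235, h($3) = 0.5158.
Starting from $3, the probability is 0.5158.

0.5158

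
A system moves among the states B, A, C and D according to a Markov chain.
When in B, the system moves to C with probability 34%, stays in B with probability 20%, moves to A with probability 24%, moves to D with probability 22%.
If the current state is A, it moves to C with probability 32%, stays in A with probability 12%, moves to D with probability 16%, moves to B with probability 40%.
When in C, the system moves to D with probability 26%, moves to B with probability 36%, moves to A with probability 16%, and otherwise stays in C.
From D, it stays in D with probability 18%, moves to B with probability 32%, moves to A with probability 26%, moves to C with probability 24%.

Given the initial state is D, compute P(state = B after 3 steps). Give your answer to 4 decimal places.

Propagate the distribution vector 3 steps from D.
After 0 steps: (0.0000, 0.0000, 0.0000, 1.0000)
After 1 step: (0.3200, 0.2600, 0.2400, 0.1800)
After 2 steps: (0.3120, 0.1932, 0.2880, 0.2068)
After 3 steps: (0.3095, 0.1979, 0.2809, 0.2117)
P(in B after 3 steps) = 0.3095

0.3095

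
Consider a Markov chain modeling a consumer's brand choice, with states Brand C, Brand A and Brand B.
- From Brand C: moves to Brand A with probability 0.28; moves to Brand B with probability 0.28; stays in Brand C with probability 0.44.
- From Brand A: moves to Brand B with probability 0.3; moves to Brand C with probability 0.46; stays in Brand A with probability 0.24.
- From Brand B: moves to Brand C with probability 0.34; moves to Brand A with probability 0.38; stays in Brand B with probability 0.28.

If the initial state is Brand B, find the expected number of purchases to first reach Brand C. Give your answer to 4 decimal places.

Let t(s) be the expected number of purchases to first reach Brand C from state s, with t(Brand C) = 0. Conditioning on the first purchase:
t(Brand A) = 1 + 0.24·t(Brand A) + 0.3·t(Brand B)
t(Brand B) = 1 + 0.38·t(Brand A) + 0.28·t(Brand B)
Solving: t(Brand A) = 2.3546, t(Brand B) = 2.6316.
Expected purchases from Brand B to Brand C: 2.6316.

2.6316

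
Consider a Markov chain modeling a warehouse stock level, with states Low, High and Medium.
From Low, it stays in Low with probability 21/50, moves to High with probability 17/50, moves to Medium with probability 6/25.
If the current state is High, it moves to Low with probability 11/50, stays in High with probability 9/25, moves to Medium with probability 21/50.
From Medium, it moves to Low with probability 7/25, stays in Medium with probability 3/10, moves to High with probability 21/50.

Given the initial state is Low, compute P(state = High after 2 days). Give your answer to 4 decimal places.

Sum over the intermediate state after 1 day:
P = P(Low→Low)·P(Low→High) + P(Low→High)·P(High→High) + P(Low→Medium)·P(Medium→High)
  = 0.42×0.34 + 0.34×0.36 + 0.24×0.42
  = 0.1428 + 0.1224 + 0.1008 = 0.3660

0.3660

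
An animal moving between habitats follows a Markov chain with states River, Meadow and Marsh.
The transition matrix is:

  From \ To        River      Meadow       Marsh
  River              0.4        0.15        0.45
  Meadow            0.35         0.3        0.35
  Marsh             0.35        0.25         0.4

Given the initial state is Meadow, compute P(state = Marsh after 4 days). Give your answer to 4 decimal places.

Propagate the distribution vector 4 days from Meadow.
After 0 days: (0.0000, 1.0000, 0.0000)
After 1 day: (0.3500, 0.3000, 0.3500)
After 2 days: (0.3675, 0.2300, 0.4025)
After 3 days: (0.3684, 0.2248, 0.4069)
After 4 days: (0.3684, 0.2244, 0.4072)
P(in Marsh after 4 days) = 0.4072

0.4072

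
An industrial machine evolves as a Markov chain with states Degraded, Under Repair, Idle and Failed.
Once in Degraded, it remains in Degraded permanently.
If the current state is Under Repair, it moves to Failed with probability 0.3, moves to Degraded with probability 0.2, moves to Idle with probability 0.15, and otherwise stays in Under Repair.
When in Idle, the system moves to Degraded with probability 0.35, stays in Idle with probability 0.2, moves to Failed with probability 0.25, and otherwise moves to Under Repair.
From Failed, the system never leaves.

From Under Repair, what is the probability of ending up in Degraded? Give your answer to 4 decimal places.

Let h(s) be the probability of absorption at Degraded starting from transient state s. Then h(Degraded) = 1 and h(Failed) = 0. By first-step analysis:
h(Under Repair) = 0.2·1 + 0.35·h(Under Repair) + 0.15·h(Idle) + 0.3·0
h(Idle) = 0.35·1 + 0.2·h(Under Repair) + 0.2·h(Idle) + 0.25·0
Solving: h(Under Repair) = 0.4337, h(Idle) = 0.5459.
Starting from Under Repair, the probability is 0.4337.

0.4337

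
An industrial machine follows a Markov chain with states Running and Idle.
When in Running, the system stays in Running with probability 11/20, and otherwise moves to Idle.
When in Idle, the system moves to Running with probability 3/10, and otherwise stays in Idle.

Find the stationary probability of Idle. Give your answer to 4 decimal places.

Let the stationary distribution be π with π = πP and π_1 + π_2 = 1.
π_1 = 0.55·π_1 + 0.3·π_2
Solving with the normalization constraint gives π = (0.4000, 0.6000).
So the stationary probability of Idle is 0.6000.

0.6000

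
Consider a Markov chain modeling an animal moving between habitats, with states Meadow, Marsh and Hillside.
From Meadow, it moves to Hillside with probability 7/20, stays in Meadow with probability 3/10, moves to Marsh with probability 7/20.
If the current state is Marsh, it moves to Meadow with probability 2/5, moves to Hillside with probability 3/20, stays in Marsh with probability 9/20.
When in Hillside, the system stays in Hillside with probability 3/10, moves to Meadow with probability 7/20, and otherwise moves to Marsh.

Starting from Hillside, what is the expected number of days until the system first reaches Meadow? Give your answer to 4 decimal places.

2.7068

Let t(s) be the expected number of days to first reach Meadow from state s, with t(Meadow) = 0. Conditioning on the first day:
t(Marsh) = 1 + 0.45·t(Marsh) + 0.15·t(Hillside)
t(Hillside) = 1 + 0.35·t(Marsh) + 0.3·t(Hillside)
Solving: t(Marsh) = 2.5564, t(Hillside) = 2.7068.
Expected days from Hillside to Meadow: 2.7068.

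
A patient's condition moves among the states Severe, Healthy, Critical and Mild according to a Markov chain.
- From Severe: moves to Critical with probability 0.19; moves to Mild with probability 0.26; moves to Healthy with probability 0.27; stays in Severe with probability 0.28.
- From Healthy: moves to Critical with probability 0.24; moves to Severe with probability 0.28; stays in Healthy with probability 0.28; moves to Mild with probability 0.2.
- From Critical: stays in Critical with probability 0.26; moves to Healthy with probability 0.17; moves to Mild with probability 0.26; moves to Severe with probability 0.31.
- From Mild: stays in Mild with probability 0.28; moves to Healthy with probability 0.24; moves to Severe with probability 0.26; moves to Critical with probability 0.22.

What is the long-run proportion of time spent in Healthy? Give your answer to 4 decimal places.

0.2424

Let the stationary distribution be π with π = πP and π_1 + π_2 + π_3 + π_4 = 1.
π_1 = 0.28·π_1 + 0.28·π_2 + 0.31·π_3 + 0.26·π_4
π_2 = 0.27·π_1 + 0.28·π_2 + 0.17·π_3 + 0.24·π_4
π_3 = 0.19·π_1 + 0.24·π_2 + 0.26·π_3 + 0.22·π_4
Solving with the normalization constraint gives π = (0.2818, 0.2424, 0.2254, 0.2505).
So the stationary probability of Healthy is 0.2424.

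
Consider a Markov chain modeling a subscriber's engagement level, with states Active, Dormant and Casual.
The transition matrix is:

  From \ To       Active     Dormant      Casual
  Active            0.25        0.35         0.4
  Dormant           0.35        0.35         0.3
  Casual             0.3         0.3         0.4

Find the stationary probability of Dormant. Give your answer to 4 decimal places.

0.3317

Let the stationary distribution be π with π = πP and π_1 + π_2 + π_3 = 1.
π_1 = 0.25·π_1 + 0.35·π_2 + 0.3·π_3
π_2 = 0.35·π_1 + 0.35·π_2 + 0.3·π_3
Solving with the normalization constraint gives π = (0.3015, 0.3317, 0.3668).
So the stationary probability of Dormant is 0.3317.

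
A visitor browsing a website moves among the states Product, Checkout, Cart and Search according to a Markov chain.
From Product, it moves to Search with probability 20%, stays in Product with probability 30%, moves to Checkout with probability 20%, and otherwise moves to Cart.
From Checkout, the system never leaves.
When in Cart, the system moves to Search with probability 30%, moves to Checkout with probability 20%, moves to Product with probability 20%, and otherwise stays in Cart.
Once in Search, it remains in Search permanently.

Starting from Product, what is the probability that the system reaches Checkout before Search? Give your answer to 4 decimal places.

Let h(s) be the probability of absorption at Checkout starting from transient state s. Then h(Checkout) = 1 and h(Search) = 0. By first-step analysis:
h(Product) = 0.3·h(Product) + 0.2·1 + 0.3·h(Cart) + 0.2·0
h(Cart) = 0.2·h(Product) + 0.2·1 + 0.3·h(Cart) + 0.3·0
Solving: h(Product) = 0.4651, h(Cart) = 0.4186.
Starting from Product, the probability is 0.4651.

0.4651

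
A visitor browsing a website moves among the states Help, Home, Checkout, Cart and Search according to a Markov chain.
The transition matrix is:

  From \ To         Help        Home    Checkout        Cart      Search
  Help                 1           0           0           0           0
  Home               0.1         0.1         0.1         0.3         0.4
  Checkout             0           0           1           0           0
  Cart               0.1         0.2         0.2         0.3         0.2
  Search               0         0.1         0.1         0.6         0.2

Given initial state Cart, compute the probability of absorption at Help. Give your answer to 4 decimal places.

0.3233

Let h(s) be the probability of absorption at Help starting from transient state s. Then h(Help) = 1 and h(Checkout) = 0. By first-step analysis:
h(Home) = 0.1·1 + 0.1·h(Home) + 0.1·0 + 0.3·h(Cart) + 0.4·h(Search)
h(Cart) = 0.1·1 + 0.2·h(Home) + 0.2·0 + 0.3·h(Cart) + 0.2·h(Search)
h(Search) = 0.1·h(Home) + 0.1·0 + 0.6·h(Cart) + 0.2·h(Search)
Solving: h(Home) = 0.3459, h(Cart) = 0.3233, h(Search) = 0.2857.
Starting from Cart, the probability is 0.3233.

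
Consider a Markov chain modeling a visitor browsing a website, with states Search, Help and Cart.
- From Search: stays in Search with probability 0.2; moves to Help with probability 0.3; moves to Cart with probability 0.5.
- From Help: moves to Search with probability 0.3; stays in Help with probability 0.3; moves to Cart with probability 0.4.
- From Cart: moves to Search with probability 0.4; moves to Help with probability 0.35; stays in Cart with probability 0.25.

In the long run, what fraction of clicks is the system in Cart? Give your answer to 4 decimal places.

Let the stationary distribution be π with π = πP and π_1 + π_2 + π_3 = 1.
π_1 = 0.2·π_1 + 0.3·π_2 + 0.4·π_3
π_2 = 0.3·π_1 + 0.3·π_2 + 0.35·π_3
Solving with the normalization constraint gives π = (0.3068, 0.3187, 0.3745).
So the stationary probability of Cart is 0.3745.

0.3745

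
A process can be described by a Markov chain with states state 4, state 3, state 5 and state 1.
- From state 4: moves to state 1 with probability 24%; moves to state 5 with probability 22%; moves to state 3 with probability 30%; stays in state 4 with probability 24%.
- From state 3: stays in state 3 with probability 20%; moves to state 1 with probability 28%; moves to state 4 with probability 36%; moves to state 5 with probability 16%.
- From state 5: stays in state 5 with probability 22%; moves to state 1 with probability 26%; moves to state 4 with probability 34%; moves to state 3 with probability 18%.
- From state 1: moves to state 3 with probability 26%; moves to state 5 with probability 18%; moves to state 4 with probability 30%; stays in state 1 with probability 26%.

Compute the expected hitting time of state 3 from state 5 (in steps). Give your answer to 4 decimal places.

4.2319

Let t(s) be the expected number of steps to first reach state 3 from state s, with t(state 3) = 0. Conditioning on the first step:
t(state 4) = 1 + 0.24·t(state 4) + 0.22·t(state 5) + 0.24·t(state 1)
t(state 5) = 1 + 0.34·t(state 4) + 0.22·t(state 5) + 0.26·t(state 1)
t(state 1) = 1 + 0.3·t(state 4) + 0.18·t(state 5) + 0.26·t(state 1)
Solving: t(state 4) = 3.7760, t(state 5) = 4.2319, t(state 1) = 3.9115.
Expected steps from state 5 to state 3: 4.2319.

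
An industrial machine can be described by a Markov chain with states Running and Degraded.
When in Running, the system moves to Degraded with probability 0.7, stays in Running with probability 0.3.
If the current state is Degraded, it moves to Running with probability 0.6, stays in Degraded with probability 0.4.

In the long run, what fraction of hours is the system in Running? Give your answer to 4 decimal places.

0.4615

Let the stationary distribution be π with π = πP and π_1 + π_2 = 1.
π_1 = 0.3·π_1 + 0.6·π_2
Solving with the normalization constraint gives π = (0.4615, 0.5385).
So the stationary probability of Running is 0.4615.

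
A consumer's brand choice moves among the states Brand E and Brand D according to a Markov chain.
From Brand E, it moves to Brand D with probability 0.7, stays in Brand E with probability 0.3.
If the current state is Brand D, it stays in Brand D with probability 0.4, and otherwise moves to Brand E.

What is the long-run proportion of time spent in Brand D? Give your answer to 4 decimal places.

Let the stationary distribution be π with π = πP and π_1 + π_2 = 1.
π_1 = 0.3·π_1 + 0.6·π_2
Solving with the normalization constraint gives π = (0.4615, 0.5385).
So the stationary probability of Brand D is 0.5385.

0.5385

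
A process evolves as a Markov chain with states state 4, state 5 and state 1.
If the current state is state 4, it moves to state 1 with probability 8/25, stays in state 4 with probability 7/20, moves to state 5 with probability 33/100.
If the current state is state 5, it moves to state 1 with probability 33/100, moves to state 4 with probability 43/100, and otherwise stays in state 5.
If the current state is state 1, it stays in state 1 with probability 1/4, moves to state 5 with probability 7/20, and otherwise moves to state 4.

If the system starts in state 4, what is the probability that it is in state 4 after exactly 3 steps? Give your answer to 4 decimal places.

0.3896

Propagate the distribution vector 3 steps from state 4.
After 0 steps: (1.0000, 0.0000, 0.0000)
After 1 step: (0.3500, 0.3300, 0.3200)
After 2 steps: (0.3924, 0.3067, 0.3009)
After 3 steps: (0.3896, 0.3084, 0.3020)
P(in state 4 after 3 steps) = 0.3896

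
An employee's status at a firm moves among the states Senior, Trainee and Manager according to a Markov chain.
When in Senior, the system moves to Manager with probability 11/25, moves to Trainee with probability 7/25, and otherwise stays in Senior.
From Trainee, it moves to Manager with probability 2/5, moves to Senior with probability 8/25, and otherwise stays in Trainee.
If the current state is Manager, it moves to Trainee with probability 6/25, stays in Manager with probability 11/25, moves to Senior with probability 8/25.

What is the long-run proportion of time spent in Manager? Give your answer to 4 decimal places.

0.4295

Let the stationary distribution be π with π = πP and π_1 + π_2 + π_3 = 1.
π_1 = 0.28·π_1 + 0.32·π_2 + 0.32·π_3
π_2 = 0.28·π_1 + 0.28·π_2 + 0.24·π_3
Solving with the normalization constraint gives π = (0.3077, 0.2628, 0.4295).
So the stationary probability of Manager is 0.4295.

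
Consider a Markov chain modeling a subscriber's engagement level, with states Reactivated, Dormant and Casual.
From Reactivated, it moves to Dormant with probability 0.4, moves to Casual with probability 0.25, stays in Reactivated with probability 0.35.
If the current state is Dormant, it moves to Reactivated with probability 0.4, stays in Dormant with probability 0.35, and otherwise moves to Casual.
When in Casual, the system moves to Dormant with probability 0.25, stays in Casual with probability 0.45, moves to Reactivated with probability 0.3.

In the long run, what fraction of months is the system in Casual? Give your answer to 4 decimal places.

Let the stationary distribution be π with π = πP and π_1 + π_2 + π_3 = 1.
π_1 = 0.35·π_1 + 0.4·π_2 + 0.3·π_3
π_2 = 0.4·π_1 + 0.35·π_2 + 0.25·π_3
Solving with the normalization constraint gives π = (0.3512, 0.3363, 0.3125).
So the stationary probability of Casual is 0.3125.

0.3125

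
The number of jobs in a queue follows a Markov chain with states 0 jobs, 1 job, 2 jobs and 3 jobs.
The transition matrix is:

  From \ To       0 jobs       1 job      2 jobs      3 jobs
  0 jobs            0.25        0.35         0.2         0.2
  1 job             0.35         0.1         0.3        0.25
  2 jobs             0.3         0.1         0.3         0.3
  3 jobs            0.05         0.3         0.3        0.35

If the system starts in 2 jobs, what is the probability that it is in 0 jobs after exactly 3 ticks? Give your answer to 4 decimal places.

Propagate the distribution vector 3 ticks from 2 jobs.
After 0 ticks: (0.0000, 0.0000, 1.0000, 0.0000)
After 1 tick: (0.3000, 0.1000, 0.3000, 0.3000)
After 2 ticks: (0.2150, 0.2350, 0.2700, 0.2800)
After 3 ticks: (0.2310, 0.2098, 0.2785, 0.2808)
P(in 0 jobs after 3 ticks) = 0.2310

0.2310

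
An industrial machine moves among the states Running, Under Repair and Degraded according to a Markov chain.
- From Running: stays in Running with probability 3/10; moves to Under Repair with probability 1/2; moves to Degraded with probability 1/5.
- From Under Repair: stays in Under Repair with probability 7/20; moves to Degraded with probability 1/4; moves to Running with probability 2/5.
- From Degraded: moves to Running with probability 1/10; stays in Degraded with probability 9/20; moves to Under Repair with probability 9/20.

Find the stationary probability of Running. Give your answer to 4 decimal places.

0.2832

Let the stationary distribution be π with π = πP and π_1 + π_2 + π_3 = 1.
π_1 = 0.3·π_1 + 0.4·π_2 + 0.1·π_3
π_2 = 0.5·π_1 + 0.35·π_2 + 0.45·π_3
Solving with the normalization constraint gives π = (0.2832, 0.4220, 0.2948).
So the stationary probability of Running is 0.2832.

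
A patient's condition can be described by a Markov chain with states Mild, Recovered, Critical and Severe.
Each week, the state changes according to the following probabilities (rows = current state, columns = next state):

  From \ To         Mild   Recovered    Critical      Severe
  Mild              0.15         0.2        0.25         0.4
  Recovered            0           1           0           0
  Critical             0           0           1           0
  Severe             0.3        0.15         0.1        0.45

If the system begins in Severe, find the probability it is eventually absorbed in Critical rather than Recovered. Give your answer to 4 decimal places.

0.4604

Let h(s) be the probability of absorption at Critical starting from transient state s. Then h(Critical) = 1 and h(Recovered) = 0. By first-step analysis:
h(Mild) = 0.15·h(Mild) + 0.2·0 + 0.25·1 + 0.4·h(Severe)
h(Severe) = 0.3·h(Mild) + 0.15·0 + 0.1·1 + 0.45·h(Severe)
Solving: h(Mild) = 0.5108, h(Severe) = 0.4604.
Starting from Severe, the probability is 0.4604.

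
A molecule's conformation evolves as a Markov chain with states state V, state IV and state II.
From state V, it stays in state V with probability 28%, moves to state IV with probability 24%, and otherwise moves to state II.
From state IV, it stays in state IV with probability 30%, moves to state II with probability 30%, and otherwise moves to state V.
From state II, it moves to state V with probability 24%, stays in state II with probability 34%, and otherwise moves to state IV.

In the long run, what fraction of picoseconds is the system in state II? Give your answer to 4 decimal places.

Let the stationary distribution be π with π = πP and π_1 + π_2 + π_3 = 1.
π_1 = 0.28·π_1 + 0.4·π_2 + 0.24·π_3
π_2 = 0.24·π_1 + 0.3·π_2 + 0.42·π_3
Solving with the normalization constraint gives π = (0.3043, 0.3261, 0.3696).
So the stationary probability of state II is 0.3696.

0.3696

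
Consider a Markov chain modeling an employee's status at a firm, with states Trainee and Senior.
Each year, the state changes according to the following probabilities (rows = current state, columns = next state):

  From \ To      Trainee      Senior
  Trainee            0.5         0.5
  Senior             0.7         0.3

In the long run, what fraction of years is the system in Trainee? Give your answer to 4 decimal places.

0.5833

Let the stationary distribution be π with π = πP and π_1 + π_2 = 1.
π_1 = 0.5·π_1 + 0.7·π_2
Solving with the normalization constraint gives π = (0.5833, 0.4167).
So the stationary probability of Trainee is 0.5833.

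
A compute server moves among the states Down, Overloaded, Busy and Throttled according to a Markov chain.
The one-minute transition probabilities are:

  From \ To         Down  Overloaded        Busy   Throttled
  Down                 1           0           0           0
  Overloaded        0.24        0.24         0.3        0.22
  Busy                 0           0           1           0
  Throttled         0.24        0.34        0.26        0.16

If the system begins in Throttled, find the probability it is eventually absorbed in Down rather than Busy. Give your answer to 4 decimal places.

Let h(s) be the probability of absorption at Down starting from transient state s. Then h(Down) = 1 and h(Busy) = 0. By first-step analysis:
h(Overloaded) = 0.24·1 + 0.24·h(Overloaded) + 0.3·0 + 0.22·h(Throttled)
h(Throttled) = 0.24·1 + 0.34·h(Overloaded) + 0.26·0 + 0.16·h(Throttled)
Solving: h(Overloaded) = 0.4514, h(Throttled) = 0.4684.
Starting from Throttled, the probability is 0.4684.

0.4684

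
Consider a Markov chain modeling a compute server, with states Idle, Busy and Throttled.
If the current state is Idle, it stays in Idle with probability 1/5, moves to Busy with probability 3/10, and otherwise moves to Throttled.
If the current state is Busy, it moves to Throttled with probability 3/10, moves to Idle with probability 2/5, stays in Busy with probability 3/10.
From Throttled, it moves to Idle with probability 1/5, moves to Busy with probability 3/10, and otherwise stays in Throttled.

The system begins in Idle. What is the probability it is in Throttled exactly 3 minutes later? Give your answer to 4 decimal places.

Propagate the distribution vector 3 minutes from Idle.
After 0 minutes: (1.0000, 0.0000, 0.0000)
After 1 minute: (0.2000, 0.3000, 0.5000)
After 2 minutes: (0.2600, 0.3000, 0.4400)
After 3 minutes: (0.2600, 0.3000, 0.4400)
P(in Throttled after 3 minutes) = 0.4400

0.4400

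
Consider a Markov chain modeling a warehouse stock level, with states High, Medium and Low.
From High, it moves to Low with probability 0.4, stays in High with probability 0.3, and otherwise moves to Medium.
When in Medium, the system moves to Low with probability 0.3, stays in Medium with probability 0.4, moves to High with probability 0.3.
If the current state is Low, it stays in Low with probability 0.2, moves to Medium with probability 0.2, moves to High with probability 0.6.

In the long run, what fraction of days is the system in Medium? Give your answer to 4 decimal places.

Let the stationary distribution be π with π = πP and π_1 + π_2 + π_3 = 1.
π_1 = 0.3·π_1 + 0.3·π_2 + 0.6·π_3
π_2 = 0.3·π_1 + 0.4·π_2 + 0.2·π_3
Solving with the normalization constraint gives π = (0.3925, 0.2991, 0.3084).
So the stationary probability of Medium is 0.2991.

0.2991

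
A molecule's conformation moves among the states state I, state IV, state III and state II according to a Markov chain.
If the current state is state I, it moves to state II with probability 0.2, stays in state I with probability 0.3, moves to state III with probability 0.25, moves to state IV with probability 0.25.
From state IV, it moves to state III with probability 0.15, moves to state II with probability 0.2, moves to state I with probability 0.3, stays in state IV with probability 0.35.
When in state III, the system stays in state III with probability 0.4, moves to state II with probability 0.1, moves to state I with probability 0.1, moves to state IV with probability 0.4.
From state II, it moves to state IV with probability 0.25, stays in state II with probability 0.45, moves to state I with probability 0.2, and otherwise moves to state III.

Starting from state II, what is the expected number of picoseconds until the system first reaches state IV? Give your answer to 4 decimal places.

Let t(s) be the expected number of picoseconds to first reach state IV from state s, with t(state IV) = 0. Conditioning on the first picosecond:
t(state I) = 1 + 0.3·t(state I) + 0.25·t(state III) + 0.2·t(state II)
t(state III) = 1 + 0.1·t(state I) + 0.4·t(state III) + 0.1·t(state II)
t(state II) = 1 + 0.2·t(state I) + 0.1·t(state III) + 0.45·t(state II)
Solving: t(state I) = 3.4728, t(state III) = 2.8452, t(state II) = 3.5983.
Expected picoseconds from state II to state IV: 3.5983.

3.5983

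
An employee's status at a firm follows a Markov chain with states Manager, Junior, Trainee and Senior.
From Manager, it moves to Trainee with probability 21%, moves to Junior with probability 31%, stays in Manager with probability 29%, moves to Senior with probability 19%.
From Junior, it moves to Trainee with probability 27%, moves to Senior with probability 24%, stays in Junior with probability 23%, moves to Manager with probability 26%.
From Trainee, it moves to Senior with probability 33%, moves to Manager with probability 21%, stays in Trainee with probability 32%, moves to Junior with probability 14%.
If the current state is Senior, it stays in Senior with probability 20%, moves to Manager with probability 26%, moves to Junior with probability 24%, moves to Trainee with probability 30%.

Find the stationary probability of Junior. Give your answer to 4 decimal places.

Let the stationary distribution be π with π = πP and π_1 + π_2 + π_3 + π_4 = 1.
π_1 = 0.29·π_1 + 0.26·π_2 + 0.21·π_3 + 0.26·π_4
π_2 = 0.31·π_1 + 0.23·π_2 + 0.14·π_3 + 0.24·π_4
π_3 = 0.21·π_1 + 0.27·π_2 + 0.32·π_3 + 0.3·π_4
Solving with the normalization constraint gives π = (0.2538, 0.2279, 0.2758, 0.2424).
So the stationary probability of Junior is 0.2279.

0.2279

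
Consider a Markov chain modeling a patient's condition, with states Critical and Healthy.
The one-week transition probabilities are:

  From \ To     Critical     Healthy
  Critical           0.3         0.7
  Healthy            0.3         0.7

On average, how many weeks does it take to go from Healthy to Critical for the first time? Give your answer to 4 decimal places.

3.3333

Let t(s) be the expected number of weeks to first reach Critical from state s, with t(Critical) = 0. Conditioning on the first week:
t(Healthy) = 1 + 0.7·t(Healthy)
Solving: t(Healthy) = 3.3333.
Expected weeks from Healthy to Critical: 3.3333.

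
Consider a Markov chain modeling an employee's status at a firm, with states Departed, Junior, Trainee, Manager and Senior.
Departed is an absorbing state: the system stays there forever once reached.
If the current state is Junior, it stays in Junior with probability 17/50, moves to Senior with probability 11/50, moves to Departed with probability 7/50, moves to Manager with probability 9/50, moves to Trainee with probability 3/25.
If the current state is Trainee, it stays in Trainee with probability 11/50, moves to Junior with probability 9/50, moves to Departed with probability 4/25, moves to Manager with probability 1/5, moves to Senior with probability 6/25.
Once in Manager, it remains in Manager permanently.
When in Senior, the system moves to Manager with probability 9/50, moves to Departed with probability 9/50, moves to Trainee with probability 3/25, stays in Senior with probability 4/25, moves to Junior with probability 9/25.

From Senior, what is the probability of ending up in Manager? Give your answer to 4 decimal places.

0.5267

Let h(s) be the probability of absorption at Manager starting from transient state s. Then h(Manager) = 1 and h(Departed) = 0. By first-step analysis:
h(Junior) = 0.14·0 + 0.34·h(Junior) + 0.12·h(Trainee) + 0.18·1 + 0.22·h(Senior)
h(Trainee) = 0.16·0 + 0.18·h(Junior) + 0.22·h(Trainee) + 0.2·1 + 0.24·h(Senior)
h(Senior) = 0.18·0 + 0.36·h(Junior) + 0.12·h(Trainee) + 0.18·1 + 0.16·h(Senior)
Solving: h(Junior) = 0.5473, h(Trainee) = 0.5448, h(Senior) = 0.5267.
Starting from Senior, the probability is 0.5267.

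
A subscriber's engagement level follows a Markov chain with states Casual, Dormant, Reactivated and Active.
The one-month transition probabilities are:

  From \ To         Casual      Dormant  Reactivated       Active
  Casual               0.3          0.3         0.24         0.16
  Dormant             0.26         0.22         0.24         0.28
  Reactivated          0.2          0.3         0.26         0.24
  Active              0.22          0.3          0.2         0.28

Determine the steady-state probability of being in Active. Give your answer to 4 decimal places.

0.2411

Let the stationary distribution be π with π = πP and π_1 + π_2 + π_3 + π_4 = 1.
π_1 = 0.3·π_1 + 0.26·π_2 + 0.2·π_3 + 0.22·π_4
π_2 = 0.3·π_1 + 0.22·π_2 + 0.3·π_3 + 0.3·π_4
π_3 = 0.24·π_1 + 0.24·π_2 + 0.26·π_3 + 0.2·π_4
Solving with the normalization constraint gives π = (0.2461, 0.2778, 0.2351, 0.2411).
So the stationary probability of Active is 0.2411.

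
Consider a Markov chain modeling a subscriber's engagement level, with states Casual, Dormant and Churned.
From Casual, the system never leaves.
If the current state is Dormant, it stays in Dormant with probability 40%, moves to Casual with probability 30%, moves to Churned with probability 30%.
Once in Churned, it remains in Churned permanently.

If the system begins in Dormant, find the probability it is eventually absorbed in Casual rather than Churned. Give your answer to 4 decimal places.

0.5000

Let h(s) be the probability of absorption at Casual starting from transient state s. Then h(Casual) = 1 and h(Churned) = 0. By first-step analysis:
h(Dormant) = 0.3·1 + 0.4·h(Dormant) + 0.3·0
Solving: h(Dormant) = 0.5000.
Starting from Dormant, the probability is 0.5000.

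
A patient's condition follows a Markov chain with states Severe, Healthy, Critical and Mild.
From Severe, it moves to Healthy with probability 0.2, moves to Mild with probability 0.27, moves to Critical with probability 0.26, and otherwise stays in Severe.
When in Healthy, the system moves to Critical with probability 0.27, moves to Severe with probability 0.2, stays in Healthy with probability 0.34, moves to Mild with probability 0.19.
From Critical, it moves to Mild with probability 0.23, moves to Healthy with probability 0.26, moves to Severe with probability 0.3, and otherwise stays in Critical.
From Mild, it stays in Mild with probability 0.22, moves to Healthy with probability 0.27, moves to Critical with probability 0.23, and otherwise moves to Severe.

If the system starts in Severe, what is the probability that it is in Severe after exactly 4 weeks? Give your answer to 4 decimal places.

0.2609

Propagate the distribution vector 4 weeks from Severe.
After 0 weeks: (1.0000, 0.0000, 0.0000, 0.0000)
After 1 week: (0.2700, 0.2000, 0.2600, 0.2700)
After 2 weeks: (0.2665, 0.2625, 0.2409, 0.2301)
After 3 weeks: (0.2612, 0.2673, 0.2437, 0.2279)
After 4 weeks: (0.2609, 0.2680, 0.2437, 0.2275)
P(in Severe after 4 weeks) = 0.2609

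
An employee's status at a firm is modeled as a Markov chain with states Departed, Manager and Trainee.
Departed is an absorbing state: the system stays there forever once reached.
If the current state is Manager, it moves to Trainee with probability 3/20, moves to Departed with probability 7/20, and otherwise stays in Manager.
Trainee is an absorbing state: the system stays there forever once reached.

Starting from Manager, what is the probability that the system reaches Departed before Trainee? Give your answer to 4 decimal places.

0.7000

Let h(s) be the probability of absorption at Departed starting from transient state s. Then h(Departed) = 1 and h(Trainee) = 0. By first-step analysis:
h(Manager) = 0.35·1 + 0.5·h(Manager) + 0.15·0
Solving: h(Manager) = 0.7000.
Starting from Manager, the probability is 0.7000.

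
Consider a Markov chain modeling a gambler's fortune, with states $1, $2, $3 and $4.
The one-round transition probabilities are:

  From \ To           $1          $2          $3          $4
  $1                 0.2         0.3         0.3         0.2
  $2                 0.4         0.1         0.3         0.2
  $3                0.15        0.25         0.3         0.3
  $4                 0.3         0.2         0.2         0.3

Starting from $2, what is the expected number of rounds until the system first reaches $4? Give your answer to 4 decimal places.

4.3478

Let t(s) be the expected number of rounds to first reach $4 from state s, with t($4) = 0. Conditioning on the first round:
t($1) = 1 + 0.2·t($1) + 0.3·t($2) + 0.3·t($3)
t($2) = 1 + 0.4·t($1) + 0.1·t($2) + 0.3·t($3)
t($3) = 1 + 0.15·t($1) + 0.25·t($2) + 0.3·t($3)
Solving: t($1) = 4.3478, t($2) = 4.3478, t($3) = 3.9130.
Expected rounds from $2 to $4: 4.3478.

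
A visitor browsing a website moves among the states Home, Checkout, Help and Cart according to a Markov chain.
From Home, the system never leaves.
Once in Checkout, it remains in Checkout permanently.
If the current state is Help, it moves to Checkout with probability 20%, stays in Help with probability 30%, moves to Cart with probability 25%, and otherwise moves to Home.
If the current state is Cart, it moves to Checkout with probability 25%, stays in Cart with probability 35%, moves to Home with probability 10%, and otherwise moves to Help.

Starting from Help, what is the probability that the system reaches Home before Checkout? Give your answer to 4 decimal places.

Let h(s) be the probability of absorption at Home starting from transient state s. Then h(Home) = 1 and h(Checkout) = 0. By first-step analysis:
h(Help) = 0.25·1 + 0.2·0 + 0.3·h(Help) + 0.25·h(Cart)
h(Cart) = 0.1·1 + 0.25·0 + 0.3·h(Help) + 0.35·h(Cart)
Solving: h(Help) = 0.4934, h(Cart) = 0.3816.
Starting from Help, the probability is 0.4934.

0.4934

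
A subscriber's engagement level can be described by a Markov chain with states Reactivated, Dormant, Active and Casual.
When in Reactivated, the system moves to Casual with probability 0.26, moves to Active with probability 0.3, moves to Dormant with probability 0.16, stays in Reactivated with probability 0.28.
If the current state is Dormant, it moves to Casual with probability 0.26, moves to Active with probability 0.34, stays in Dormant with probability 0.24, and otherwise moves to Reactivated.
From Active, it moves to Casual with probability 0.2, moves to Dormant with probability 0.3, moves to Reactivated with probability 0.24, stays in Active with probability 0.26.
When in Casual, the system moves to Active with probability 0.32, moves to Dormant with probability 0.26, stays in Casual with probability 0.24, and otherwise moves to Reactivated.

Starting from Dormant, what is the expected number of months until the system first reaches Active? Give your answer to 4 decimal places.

3.0544

Let t(s) be the expected number of months to first reach Active from state s, with t(Active) = 0. Conditioning on the first month:
t(Reactivated) = 1 + 0.28·t(Reactivated) + 0.16·t(Dormant) + 0.26·t(Casual)
t(Dormant) = 1 + 0.16·t(Reactivated) + 0.24·t(Dormant) + 0.26·t(Casual)
t(Casual) = 1 + 0.18·t(Reactivated) + 0.26·t(Dormant) + 0.24·t(Casual)
Solving: t(Reactivated) = 3.1932, t(Dormant) = 3.0544, t(Casual) = 3.1170.
Expected months from Dormant to Active: 3.0544.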